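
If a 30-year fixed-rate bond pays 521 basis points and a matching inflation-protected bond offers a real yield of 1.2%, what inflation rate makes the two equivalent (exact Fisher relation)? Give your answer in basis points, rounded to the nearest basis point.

396 basis points

(1 + π) = (1 + i)/(1 + r) = 1.05210 / 1.01200 = 1.039625
Break-even inflation = 1.039625 − 1 → 396 basis points.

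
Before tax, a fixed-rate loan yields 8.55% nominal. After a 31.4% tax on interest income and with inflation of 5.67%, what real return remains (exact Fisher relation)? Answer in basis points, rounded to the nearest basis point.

18 basis points

After-tax nominal return = 8.55% × (1 − 0.314) = 5.8653%.
1 + r = 1.058653 / 1.05670 = 1.001848
After-tax real rate = 1.001848 − 1 → 18 basis points.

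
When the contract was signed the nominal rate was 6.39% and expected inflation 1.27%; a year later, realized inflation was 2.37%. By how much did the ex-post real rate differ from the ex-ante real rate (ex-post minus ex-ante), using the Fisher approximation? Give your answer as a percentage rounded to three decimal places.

-1.100%

Ex-ante: 6.39% − 1.27% = 5.120%
Ex-post: 6.39% − 2.37% = 4.020%
Difference (ex-post − ex-ante) = -1.1000% → -1.100%.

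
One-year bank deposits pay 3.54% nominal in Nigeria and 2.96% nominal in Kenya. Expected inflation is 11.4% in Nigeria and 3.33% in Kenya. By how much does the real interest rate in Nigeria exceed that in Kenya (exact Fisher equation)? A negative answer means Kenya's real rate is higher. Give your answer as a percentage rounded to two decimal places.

Nigeria: (1 + 0.0354)/(1 + 0.1140) − 1 = -7.0557%
Kenya: (1 + 0.0296)/(1 + 0.0333) − 1 = -0.3581%
Differential = -7.0557% − (-0.3581%) = -6.6976% → -6.70%.

-6.70%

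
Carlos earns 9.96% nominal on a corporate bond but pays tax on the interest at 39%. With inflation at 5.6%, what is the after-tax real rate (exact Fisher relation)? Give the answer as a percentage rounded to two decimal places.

0.45%

After-tax nominal return = 9.96% × (1 − 0.39) = 6.0756%.
1 + r = 1.060756 / 1.05600 = 1.004504
After-tax real rate = 1.004504 − 1 → 0.45%.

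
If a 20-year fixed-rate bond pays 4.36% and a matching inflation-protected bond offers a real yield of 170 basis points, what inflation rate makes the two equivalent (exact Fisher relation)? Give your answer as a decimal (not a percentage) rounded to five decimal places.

0.02616

(1 + π) = (1 + i)/(1 + r) = 1.04360 / 1.01700 = 1.0261554
Break-even inflation = 1.0261554 − 1 → 0.02616.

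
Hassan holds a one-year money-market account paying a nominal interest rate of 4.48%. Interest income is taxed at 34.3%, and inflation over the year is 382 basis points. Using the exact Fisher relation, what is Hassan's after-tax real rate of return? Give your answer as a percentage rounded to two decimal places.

After-tax nominal return = 4.48% × (1 − 0.343) = 2.94336%.
1 + r = 1.0294336 / 1.03820 = 0.991556
After-tax real rate = 0.991556 − 1 → -0.84%.

-0.84%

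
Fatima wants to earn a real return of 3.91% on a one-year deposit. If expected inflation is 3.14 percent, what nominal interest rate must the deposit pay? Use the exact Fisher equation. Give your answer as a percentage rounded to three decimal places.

(1 + i) = (1 + r)(1 + π) = 1.03910 × 1.03140 = 1.07172774
i = 1.07172774 − 1, so the required nominal rate is 7.173%.

7.173%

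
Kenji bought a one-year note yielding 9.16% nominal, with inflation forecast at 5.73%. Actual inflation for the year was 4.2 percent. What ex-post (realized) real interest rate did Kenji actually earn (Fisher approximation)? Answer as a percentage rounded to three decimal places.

4.960%

Ex-post: 9.16% − 4.2% = 4.960%
So the realized real rate is 4.960%.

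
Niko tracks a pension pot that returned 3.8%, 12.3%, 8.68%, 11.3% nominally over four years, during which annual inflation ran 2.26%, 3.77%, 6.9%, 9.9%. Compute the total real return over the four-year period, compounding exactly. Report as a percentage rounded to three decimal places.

Nominal growth factor = 1.0380 × 1.1230 × 1.0868 × 1.1130 = 1.410009
Price-level growth factor = 1.0226 × 1.0377 × 1.0690 × 1.0990 = 1.246674
Real growth factor = 1.410009 / 1.246674 = 1.131016
Total real return = 1.131016 − 1 → 13.102%.

13.102%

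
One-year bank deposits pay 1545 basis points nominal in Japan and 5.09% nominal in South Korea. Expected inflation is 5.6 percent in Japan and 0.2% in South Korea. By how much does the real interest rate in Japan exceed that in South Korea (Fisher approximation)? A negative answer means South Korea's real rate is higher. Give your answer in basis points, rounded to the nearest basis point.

Japan: 15.45% − 5.6% = 9.850%
South Korea: 5.09% − 0.2% = 4.890%
Differential = 4.960% → 496 basis points.

496 basis points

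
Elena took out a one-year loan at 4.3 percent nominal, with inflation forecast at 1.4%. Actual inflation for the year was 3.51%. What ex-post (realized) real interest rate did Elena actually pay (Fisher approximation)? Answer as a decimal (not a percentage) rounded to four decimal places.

Ex-post: 4.3% − 3.51% = 0.790%
So the realized real rate is 0.0079.

0.0079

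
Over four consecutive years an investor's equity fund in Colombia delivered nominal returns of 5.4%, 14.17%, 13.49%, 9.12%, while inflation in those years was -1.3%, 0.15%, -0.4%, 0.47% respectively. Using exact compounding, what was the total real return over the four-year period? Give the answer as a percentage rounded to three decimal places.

50.657%

Compound the nominal returns: 1.0540 × 1.1417 × 1.1349 × 1.0912 = 1.4902343.
Compound inflation: 0.9870 × 1.0015 × 0.9960 × 1.0047 = 0.9891539.
Deflate: 1.4902343 / 0.9891539 = 1.5065749.
Total real return = 1.5065749 − 1 → 50.657%.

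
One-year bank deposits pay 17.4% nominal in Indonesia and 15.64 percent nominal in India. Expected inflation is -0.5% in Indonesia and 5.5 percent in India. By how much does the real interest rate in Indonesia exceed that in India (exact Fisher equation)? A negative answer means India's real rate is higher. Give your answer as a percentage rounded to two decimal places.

Indonesia: (1 + 0.1740)/(1 − 0.0050) − 1 = 17.9899%
India: (1 + 0.1564)/(1 + 0.0550) − 1 = 9.6114%
Differential = 17.9899% − 9.6114% = 8.3786% → 8.38%.

8.38%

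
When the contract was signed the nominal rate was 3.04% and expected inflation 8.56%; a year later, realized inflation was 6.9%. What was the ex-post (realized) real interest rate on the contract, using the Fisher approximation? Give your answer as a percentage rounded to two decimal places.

Ex-post: 3.04% − 6.9% = -3.860%
So the realized real rate is -3.86%.

-3.86%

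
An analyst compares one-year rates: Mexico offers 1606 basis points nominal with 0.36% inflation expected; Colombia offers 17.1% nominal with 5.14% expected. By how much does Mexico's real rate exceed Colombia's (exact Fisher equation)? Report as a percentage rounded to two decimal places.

4.27%

Mexico: (1 + 0.1606)/(1 + 0.0036) − 1 = 15.6437%
Colombia: (1 + 0.1710)/(1 + 0.0514) − 1 = 11.3753%
Differential = 15.6437% − 11.3753% = 4.2684% → 4.27%.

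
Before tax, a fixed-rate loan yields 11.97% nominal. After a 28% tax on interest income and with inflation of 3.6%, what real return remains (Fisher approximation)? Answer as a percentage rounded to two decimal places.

5.02%

After-tax nominal return = 11.97% × (1 − 0.28) = 8.6184%.
r ≈ 8.6184% − 3.6% → 5.02%.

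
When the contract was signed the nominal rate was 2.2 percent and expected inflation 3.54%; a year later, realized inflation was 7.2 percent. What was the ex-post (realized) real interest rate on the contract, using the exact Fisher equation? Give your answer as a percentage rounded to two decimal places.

Ex-post: (1 + 0.0220)/(1 + 0.0720) − 1 = -4.6642%
So the realized real rate is -4.66%.

-4.66%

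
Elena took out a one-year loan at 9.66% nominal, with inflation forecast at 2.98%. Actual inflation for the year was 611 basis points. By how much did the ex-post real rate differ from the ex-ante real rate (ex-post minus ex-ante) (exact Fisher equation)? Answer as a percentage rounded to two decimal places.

-3.14%

Ex-ante: (1 + 0.0966)/(1 + 0.0298) − 1 = 6.4867%
Ex-post: (1 + 0.0966)/(1 + 0.0611) − 1 = 3.3456%
Difference (ex-post − ex-ante) = -3.1411% → -3.14%.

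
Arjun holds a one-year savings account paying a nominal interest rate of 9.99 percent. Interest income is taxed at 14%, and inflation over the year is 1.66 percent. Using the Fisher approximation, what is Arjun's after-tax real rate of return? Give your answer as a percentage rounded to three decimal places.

6.931%

After-tax nominal return = 9.99% × (1 − 0.14) = 8.5914%.
r ≈ 8.5914% − 1.66% → 6.931%.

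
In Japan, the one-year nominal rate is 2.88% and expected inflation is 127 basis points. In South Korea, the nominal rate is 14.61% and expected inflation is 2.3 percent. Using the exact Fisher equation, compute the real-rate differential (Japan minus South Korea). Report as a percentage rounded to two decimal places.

-10.44%

Japan: (1 + 0.0288)/(1 + 0.0127) − 1 = 1.5898%
South Korea: (1 + 0.1461)/(1 + 0.0230) − 1 = 12.0332%
Differential = 1.5898% − 12.0332% = -10.4434% → -10.44%.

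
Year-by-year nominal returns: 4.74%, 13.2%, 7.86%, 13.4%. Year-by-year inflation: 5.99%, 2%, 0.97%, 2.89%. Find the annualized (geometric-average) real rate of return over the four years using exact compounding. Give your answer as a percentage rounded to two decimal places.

6.60%

Nominal growth factor = 1.0474 × 1.1320 × 1.0786 × 1.1340 = 1.45021525
Price-level growth factor = 1.0599 × 1.0200 × 1.0097 × 1.0289 = 1.12313145
Real growth factor = 1.45021525 / 1.12313145 = 1.29122486
Annualized real rate = 1.29122486^(1/4) − 1 = 6.5983% → 6.60%.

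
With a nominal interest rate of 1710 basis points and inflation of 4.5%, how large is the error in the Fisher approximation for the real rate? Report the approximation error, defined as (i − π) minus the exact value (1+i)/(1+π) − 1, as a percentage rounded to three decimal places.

0.543%

Approximate: r ≈ 17.100% − 4.500% = 12.6000%
Exact: (1 + 0.1710)/(1 + 0.0450) − 1 = 12.0574%
Error = 12.6000% − 12.0574% = 0.5426% → 0.543%.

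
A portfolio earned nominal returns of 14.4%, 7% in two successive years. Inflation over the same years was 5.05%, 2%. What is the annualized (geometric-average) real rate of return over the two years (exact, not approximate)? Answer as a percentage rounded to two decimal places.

6.88%

Nominal growth factor = 1.1440 × 1.0700 = 1.22408000
Price-level growth factor = 1.0505 × 1.0200 = 1.07151000
Real growth factor = 1.22408000 / 1.07151000 = 1.14238785
Annualized real rate = 1.14238785^(1/2) − 1 = 6.8825% → 6.88%.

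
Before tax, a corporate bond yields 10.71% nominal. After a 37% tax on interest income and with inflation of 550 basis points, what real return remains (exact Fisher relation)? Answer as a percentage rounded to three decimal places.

1.182%

After-tax nominal return = 10.71% × (1 − 0.37) = 6.7473%.
1 + r = 1.067473 / 1.05500 = 1.011823
After-tax real rate = 1.011823 − 1 → 1.182%.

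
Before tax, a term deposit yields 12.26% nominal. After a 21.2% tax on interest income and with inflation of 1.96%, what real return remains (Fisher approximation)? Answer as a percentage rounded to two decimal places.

After-tax nominal return = 12.26% × (1 − 0.212) = 9.66088%.
r ≈ 9.66088% − 1.96% → 7.70%.

7.70%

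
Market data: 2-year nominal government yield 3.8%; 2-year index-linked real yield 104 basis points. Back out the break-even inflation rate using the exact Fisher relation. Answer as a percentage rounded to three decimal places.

(1 + π) = (1 + i)/(1 + r) = 1.03800 / 1.01040 = 1.027316
Break-even inflation = 1.027316 − 1 → 2.732%.

2.732%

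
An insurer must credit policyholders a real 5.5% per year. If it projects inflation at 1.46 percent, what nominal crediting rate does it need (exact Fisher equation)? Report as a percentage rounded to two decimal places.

7.04%

(1 + i) = (1 + r)(1 + π) = 1.05500 × 1.01460 = 1.070403
i = 1.070403 − 1, so the required nominal rate is 7.04%.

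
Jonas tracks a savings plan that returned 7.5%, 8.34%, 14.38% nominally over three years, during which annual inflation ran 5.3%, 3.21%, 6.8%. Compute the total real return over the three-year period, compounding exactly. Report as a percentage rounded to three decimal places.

14.769%

Nominal growth factor = 1.0750 × 1.0834 × 1.1438 = 1.332132
Price-level growth factor = 1.0530 × 1.0321 × 1.0680 = 1.160704
Real growth factor = 1.332132 / 1.160704 = 1.147694
Total real return = 1.147694 − 1 → 14.769%.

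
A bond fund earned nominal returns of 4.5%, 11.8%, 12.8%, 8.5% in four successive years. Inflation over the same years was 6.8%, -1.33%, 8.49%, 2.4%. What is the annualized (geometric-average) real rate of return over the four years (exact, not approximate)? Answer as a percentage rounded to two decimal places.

5.13%

Nominal growth factor = 1.0450 × 1.1180 × 1.1280 × 1.0850 = 1.42987124
Price-level growth factor = 1.0680 × 0.9867 × 1.0849 × 1.0240 = 1.17070115
Real growth factor = 1.42987124 / 1.17070115 = 1.22138023
Annualized real rate = 1.22138023^(1/4) − 1 = 5.1266% → 5.13%.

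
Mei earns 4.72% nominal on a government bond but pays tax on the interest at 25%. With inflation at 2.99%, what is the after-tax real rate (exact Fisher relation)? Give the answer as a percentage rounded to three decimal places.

After-tax nominal return = 4.72% × (1 − 0.25) = 3.5400%.
1 + r = 1.03540 / 1.02990 = 1.005340
After-tax real rate = 1.005340 − 1 → 0.534%.

0.534%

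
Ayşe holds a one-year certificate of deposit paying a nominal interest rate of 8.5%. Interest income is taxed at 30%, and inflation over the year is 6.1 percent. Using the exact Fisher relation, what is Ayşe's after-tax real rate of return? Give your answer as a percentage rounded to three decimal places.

After-tax nominal return = 8.5% × (1 − 0.3) = 5.9500%.
1 + r = 1.05950 / 1.06100 = 0.998586
After-tax real rate = 0.998586 − 1 → -0.141%.

-0.141%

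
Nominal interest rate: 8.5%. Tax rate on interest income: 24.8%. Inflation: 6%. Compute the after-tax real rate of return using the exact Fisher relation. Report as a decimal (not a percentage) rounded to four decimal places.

After-tax nominal return = 8.5% × (1 − 0.248) = 6.3920%.
1 + r = 1.06392 / 1.06000 = 1.003698
After-tax real rate = 1.003698 − 1 → 0.0037.

0.0037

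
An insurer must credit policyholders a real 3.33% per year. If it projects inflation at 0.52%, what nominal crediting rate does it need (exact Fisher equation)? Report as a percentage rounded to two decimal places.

(1 + i) = (1 + r)(1 + π) = 1.03330 × 1.00520 = 1.03867316
i = 1.03867316 − 1, so the required nominal rate is 3.87%.

3.87%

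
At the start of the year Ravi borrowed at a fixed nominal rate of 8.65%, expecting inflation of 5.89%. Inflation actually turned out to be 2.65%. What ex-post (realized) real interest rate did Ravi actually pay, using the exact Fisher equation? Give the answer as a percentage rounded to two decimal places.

5.85%

Ex-post: (1 + 0.0865)/(1 + 0.0265) − 1 = 5.8451%
So the realized real rate is 5.85%.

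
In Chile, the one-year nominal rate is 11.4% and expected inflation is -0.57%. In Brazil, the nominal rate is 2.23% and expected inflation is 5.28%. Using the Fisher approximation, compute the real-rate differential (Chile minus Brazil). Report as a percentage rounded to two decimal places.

15.02%

Chile: 11.4% − (-0.57%) = 11.970%
Brazil: 2.23% − 5.28% = -3.050%
Differential = 15.020% → 15.02%.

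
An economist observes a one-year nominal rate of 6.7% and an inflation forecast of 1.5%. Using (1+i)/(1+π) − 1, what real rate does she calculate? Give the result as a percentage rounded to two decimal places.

By the Fisher relation, 1 + r = (1 + i)/(1 + π).
1 + r = 1.06700 / 1.01500 = 1.051232
r = 1.051232 − 1 = 5.1232%, i.e. 5.12%.

5.12%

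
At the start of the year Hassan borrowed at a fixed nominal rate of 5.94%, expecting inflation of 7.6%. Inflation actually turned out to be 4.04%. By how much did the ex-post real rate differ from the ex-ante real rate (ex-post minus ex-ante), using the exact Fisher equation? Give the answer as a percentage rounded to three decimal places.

Ex-ante: (1 + 0.0594)/(1 + 0.0760) − 1 = -1.5428%
Ex-post: (1 + 0.0594)/(1 + 0.0404) − 1 = 1.8262%
Difference (ex-post − ex-ante) = 3.3690% → 3.369%.

3.369%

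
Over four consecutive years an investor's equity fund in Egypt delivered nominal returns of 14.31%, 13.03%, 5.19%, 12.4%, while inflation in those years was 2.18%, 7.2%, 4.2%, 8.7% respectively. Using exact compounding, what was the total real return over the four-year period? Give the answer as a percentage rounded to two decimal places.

Nominal growth factor = 1.1431 × 1.1303 × 1.0519 × 1.1240 = 1.527632
Price-level growth factor = 1.0218 × 1.0720 × 1.0420 × 1.0870 = 1.240675
Real growth factor = 1.527632 / 1.240675 = 1.231291
Total real return = 1.231291 − 1 → 23.13%.

23.13%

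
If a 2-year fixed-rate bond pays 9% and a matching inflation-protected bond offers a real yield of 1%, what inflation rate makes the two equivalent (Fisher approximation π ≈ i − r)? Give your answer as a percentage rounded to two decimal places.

8.00%

π ≈ i − r = 9% − 1% → 8.00%.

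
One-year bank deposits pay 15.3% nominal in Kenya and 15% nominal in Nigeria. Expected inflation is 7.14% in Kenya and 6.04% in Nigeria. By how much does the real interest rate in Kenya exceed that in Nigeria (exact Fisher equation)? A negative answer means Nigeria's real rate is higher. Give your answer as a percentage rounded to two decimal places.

Kenya: (1 + 0.1530)/(1 + 0.0714) − 1 = 7.6162%
Nigeria: (1 + 0.1500)/(1 + 0.0604) − 1 = 8.4496%
Differential = 7.6162% − 8.4496% = -0.8334% → -0.83%.

-0.83%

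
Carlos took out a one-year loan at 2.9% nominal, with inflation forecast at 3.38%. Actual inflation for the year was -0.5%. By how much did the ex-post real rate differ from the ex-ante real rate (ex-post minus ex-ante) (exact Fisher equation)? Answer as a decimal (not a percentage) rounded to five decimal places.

Ex-ante: (1 + 0.0290)/(1 + 0.0338) − 1 = -0.4643%
Ex-post: (1 + 0.0290)/(1 − 0.0050) − 1 = 3.4171%
Difference (ex-post − ex-ante) = 3.8814% → 0.03881.

0.03881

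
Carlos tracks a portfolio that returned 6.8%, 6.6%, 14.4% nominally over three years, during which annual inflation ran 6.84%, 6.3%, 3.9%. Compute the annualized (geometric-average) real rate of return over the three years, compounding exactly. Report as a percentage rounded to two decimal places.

3.35%

Nominal growth factor = 1.0680 × 1.0660 × 1.1440 = 1.30243027
Price-level growth factor = 1.0684 × 1.0630 × 1.0390 = 1.18000186
Real growth factor = 1.30243027 / 1.18000186 = 1.10375273
Annualized real rate = 1.10375273^(1/3) − 1 = 3.3453% → 3.35%.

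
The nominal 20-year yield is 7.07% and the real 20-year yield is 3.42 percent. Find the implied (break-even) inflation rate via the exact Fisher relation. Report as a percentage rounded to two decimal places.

(1 + π) = (1 + i)/(1 + r) = 1.07070 / 1.03420 = 1.035293
Break-even inflation = 1.035293 − 1 → 3.53%.

3.53%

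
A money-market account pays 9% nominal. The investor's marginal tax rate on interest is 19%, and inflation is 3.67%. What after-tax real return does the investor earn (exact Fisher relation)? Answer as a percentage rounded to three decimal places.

After-tax nominal return = 9% × (1 − 0.19) = 7.2900%.
1 + r = 1.07290 / 1.03670 = 1.034918
After-tax real rate = 1.034918 − 1 → 3.492%.

3.492%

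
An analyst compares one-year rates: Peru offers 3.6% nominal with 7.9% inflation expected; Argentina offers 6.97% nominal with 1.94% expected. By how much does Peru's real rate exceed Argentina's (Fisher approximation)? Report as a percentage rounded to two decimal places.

Peru: 3.6% − 7.9% = -4.300%
Argentina: 6.97% − 1.94% = 5.030%
Differential = -9.330% → -9.33%.

-9.33%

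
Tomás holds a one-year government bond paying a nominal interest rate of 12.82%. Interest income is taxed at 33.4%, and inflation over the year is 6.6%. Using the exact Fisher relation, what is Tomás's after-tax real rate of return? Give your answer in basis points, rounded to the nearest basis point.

182 basis points

After-tax nominal return = 12.82% × (1 − 0.334) = 8.53812%.
1 + r = 1.0853812 / 1.06600 = 1.018181
After-tax real rate = 1.018181 − 1 → 182 basis points.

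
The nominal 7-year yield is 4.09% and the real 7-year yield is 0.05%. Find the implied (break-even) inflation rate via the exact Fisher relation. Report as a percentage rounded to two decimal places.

4.04%

(1 + π) = (1 + i)/(1 + r) = 1.04090 / 1.00050 = 1.040380
Break-even inflation = 1.040380 − 1 → 4.04%.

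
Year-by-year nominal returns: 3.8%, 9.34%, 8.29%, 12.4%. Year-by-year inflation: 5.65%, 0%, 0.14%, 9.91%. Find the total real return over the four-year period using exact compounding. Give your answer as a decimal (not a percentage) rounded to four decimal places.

Compound the nominal returns: 1.0380 × 1.0934 × 1.0829 × 1.1240 = 1.381437.
Compound inflation: 1.0565 × 1.0000 × 1.0014 × 1.0991 = 1.162825.
Deflate: 1.381437 / 1.162825 = 1.188001.
Total real return = 1.188001 − 1 → 0.1880.

0.1880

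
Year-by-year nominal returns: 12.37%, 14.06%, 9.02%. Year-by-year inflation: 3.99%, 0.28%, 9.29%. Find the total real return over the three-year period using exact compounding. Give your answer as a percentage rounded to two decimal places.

Compound the nominal returns: 1.1237 × 1.1406 × 1.0902 = 1.397301.
Compound inflation: 1.0399 × 1.0028 × 1.0929 = 1.139689.
Deflate: 1.397301 / 1.139689 = 1.226037.
Total real return = 1.226037 − 1 → 22.60%.

22.60%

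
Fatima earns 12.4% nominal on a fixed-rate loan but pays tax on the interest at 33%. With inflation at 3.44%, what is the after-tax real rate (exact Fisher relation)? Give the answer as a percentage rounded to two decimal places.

After-tax nominal return = 12.4% × (1 − 0.33) = 8.3080%.
1 + r = 1.08308 / 1.03440 = 1.047061
After-tax real rate = 1.047061 − 1 → 4.71%.

4.71%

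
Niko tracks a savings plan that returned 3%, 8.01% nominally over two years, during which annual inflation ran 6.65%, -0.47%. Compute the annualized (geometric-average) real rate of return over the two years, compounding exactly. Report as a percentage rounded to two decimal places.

2.37%

Compound the nominal returns: 1.0300 × 1.0801 = 1.11250300.
Compound inflation: 1.0665 × 0.9953 = 1.06148745.
Deflate: 1.11250300 / 1.06148745 = 1.04806044.
Annualized real rate = 1.04806044^(1/2) − 1 = 2.3748% → 2.37%.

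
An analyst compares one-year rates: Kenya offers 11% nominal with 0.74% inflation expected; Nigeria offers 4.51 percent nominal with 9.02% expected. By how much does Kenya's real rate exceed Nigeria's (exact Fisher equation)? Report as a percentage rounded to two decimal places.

14.32%

Kenya: (1 + 0.1100)/(1 + 0.0074) − 1 = 10.1846%
Nigeria: (1 + 0.0451)/(1 + 0.0902) − 1 = -4.1369%
Differential = 10.1846% − (-4.1369%) = 14.3215% → 14.32%.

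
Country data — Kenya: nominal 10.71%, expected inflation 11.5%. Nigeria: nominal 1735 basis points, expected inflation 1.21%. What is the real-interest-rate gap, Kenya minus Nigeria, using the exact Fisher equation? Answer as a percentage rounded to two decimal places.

-16.66%

Kenya: (1 + 0.1071)/(1 + 0.1150) − 1 = -0.7085%
Nigeria: (1 + 0.1735)/(1 + 0.0121) − 1 = 15.9470%
Differential = -0.7085% − 15.9470% = -16.6556% → -16.66%.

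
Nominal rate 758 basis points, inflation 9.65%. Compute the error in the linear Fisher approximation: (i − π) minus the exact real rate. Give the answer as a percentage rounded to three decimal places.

Approximate: r ≈ 7.580% − 9.650% = -2.0700%
Exact: (1 + 0.0758)/(1 + 0.0965) − 1 = -1.8878%
Error = -2.0700% − (-1.8878%) = -0.1822% → -0.182%.

-0.182%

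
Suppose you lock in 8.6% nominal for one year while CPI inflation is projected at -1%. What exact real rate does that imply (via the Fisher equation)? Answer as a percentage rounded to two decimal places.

9.70%

By the Fisher equation, 1 + r = (1 + i)/(1 + π).
1 + r = 1.08600 / 0.99000 = 1.096970
r = 1.096970 − 1 = 9.6970%, i.e. 9.70%.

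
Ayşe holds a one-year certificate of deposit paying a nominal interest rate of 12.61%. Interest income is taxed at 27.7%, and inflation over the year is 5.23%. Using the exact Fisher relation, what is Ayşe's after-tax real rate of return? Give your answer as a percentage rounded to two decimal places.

After-tax nominal return = 12.61% × (1 − 0.277) = 9.11703%.
1 + r = 1.0911703 / 1.05230 = 1.036938
After-tax real rate = 1.036938 − 1 → 3.69%.

3.69%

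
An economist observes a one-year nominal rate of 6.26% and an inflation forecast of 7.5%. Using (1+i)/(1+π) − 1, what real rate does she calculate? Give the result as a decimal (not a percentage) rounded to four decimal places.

1 + r = 1.06260 / 1.07500 = 0.988465
r = 0.988465 − 1 = -1.1535%, i.e. -0.0115.

-0.0115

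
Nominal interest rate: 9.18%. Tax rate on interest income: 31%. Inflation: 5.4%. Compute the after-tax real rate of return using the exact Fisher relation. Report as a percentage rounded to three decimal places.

0.886%

After-tax nominal return = 9.18% × (1 − 0.31) = 6.3342%.
1 + r = 1.063342 / 1.05400 = 1.008863
After-tax real rate = 1.008863 − 1 → 0.886%.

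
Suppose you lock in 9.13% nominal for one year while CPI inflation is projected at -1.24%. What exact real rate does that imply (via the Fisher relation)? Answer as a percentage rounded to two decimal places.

By the Fisher relation, 1 + r = (1 + i)/(1 + π).
1 + r = 1.09130 / 0.98760 = 1.105002
r = 1.105002 − 1 = 10.5002%, i.e. 10.50%.

10.50%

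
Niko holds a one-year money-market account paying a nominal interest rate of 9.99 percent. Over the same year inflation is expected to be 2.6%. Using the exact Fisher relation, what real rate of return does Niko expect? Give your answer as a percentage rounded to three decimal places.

1 + r = 1.09990 / 1.02600 = 1.072027
r = 1.072027 − 1 = 7.2027%, i.e. 7.203%.

7.203%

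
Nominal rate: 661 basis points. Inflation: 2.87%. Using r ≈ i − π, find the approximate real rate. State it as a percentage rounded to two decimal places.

3.74%

r ≈ i − π = 6.61% − 2.87% = 3.74%.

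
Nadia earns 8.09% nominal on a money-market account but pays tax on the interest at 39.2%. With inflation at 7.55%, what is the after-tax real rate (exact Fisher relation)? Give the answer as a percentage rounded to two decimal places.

After-tax nominal return = 8.09% × (1 − 0.392) = 4.91872%.
1 + r = 1.0491872 / 1.07550 = 0.975534
After-tax real rate = 0.975534 − 1 → -2.45%.

-2.45%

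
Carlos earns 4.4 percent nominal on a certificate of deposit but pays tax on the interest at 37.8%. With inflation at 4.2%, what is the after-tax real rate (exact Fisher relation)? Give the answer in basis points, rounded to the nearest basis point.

-140 basis points

After-tax nominal return = 4.4% × (1 − 0.378) = 2.7368%.
1 + r = 1.027368 / 1.04200 = 0.985958
After-tax real rate = 0.985958 − 1 → -140 basis points.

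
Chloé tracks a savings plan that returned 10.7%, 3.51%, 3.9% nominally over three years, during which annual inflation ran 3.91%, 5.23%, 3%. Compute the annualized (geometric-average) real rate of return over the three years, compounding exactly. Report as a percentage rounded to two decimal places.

Compound the nominal returns: 1.1070 × 1.0351 × 1.0390 = 1.19054407.
Compound inflation: 1.0391 × 1.0523 × 1.0300 = 1.12624828.
Deflate: 1.19054407 / 1.12624828 = 1.05708847.
Annualized real rate = 1.05708847^(1/3) − 1 = 1.8678% → 1.87%.

1.87%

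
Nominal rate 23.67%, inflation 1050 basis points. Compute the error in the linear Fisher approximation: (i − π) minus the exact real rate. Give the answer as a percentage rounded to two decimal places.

Approximate: r ≈ 23.670% − 10.500% = 13.1700%
Exact: (1 + 0.2367)/(1 + 0.1050) − 1 = 11.9186%
Error = 13.1700% − 11.9186% = 1.2514% → 1.25%.

1.25%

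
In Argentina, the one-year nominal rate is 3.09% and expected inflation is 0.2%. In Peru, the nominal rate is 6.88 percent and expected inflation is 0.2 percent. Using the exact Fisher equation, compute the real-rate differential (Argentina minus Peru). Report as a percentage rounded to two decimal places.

-3.78%

Argentina: (1 + 0.0309)/(1 + 0.0020) − 1 = 2.8842%
Peru: (1 + 0.0688)/(1 + 0.0020) − 1 = 6.6667%
Differential = 2.8842% − 6.6667% = -3.7824% → -3.78%.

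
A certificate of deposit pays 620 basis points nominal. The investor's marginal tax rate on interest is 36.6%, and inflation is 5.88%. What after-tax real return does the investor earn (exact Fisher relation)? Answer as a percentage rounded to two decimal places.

After-tax nominal return = 6.2% × (1 − 0.366) = 3.9308%.
1 + r = 1.039308 / 1.05880 = 0.981590
After-tax real rate = 0.981590 − 1 → -1.84%.

-1.84%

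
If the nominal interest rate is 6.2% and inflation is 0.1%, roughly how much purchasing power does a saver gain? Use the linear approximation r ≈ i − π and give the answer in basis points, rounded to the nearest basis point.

610 basis points

r ≈ i − π = 6.2% − 0.1% = 610 basis points.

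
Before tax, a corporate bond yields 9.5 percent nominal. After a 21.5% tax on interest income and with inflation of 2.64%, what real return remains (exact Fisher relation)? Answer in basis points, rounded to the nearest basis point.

After-tax nominal return = 9.5% × (1 − 0.215) = 7.4575%.
1 + r = 1.074575 / 1.02640 = 1.046936
After-tax real rate = 1.046936 − 1 → 469 basis points.

469 basis points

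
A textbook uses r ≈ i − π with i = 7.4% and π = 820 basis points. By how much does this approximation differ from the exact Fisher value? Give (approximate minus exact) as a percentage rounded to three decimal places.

Approximate: r ≈ 7.400% − 8.200% = -0.8000%
Exact: (1 + 0.0740)/(1 + 0.0820) − 1 = -0.7394%
Error = -0.8000% − (-0.7394%) = -0.0606% → -0.061%.

-0.061%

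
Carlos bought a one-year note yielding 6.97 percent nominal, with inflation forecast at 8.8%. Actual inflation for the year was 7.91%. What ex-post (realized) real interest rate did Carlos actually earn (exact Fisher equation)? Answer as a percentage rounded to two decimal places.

Ex-post: (1 + 0.0697)/(1 + 0.0791) − 1 = -0.8711%
So the realized real rate is -0.87%.

-0.87%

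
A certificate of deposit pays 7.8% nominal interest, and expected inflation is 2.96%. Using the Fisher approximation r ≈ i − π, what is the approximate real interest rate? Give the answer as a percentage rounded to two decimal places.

4.84%

r ≈ i − π = 7.8% − 2.96% = 4.84%.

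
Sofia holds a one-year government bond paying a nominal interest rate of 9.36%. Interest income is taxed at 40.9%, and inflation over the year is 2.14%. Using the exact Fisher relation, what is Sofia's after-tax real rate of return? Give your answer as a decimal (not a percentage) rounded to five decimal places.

0.03321

After-tax nominal return = 9.36% × (1 − 0.409) = 5.53176%.
1 + r = 1.0553176 / 1.02140 = 1.033207
After-tax real rate = 1.033207 − 1 → 0.03321.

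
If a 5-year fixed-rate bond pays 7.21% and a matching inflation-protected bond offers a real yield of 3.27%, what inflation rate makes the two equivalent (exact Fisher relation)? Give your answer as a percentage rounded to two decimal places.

(1 + π) = (1 + i)/(1 + r) = 1.07210 / 1.03270 = 1.038152
Break-even inflation = 1.038152 − 1 → 3.82%.

3.82%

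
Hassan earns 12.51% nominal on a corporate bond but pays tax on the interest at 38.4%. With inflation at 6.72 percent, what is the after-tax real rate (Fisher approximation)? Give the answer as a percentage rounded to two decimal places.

After-tax nominal return = 12.51% × (1 − 0.384) = 7.70616%.
r ≈ 7.70616% − 6.72% → 0.99%.

0.99%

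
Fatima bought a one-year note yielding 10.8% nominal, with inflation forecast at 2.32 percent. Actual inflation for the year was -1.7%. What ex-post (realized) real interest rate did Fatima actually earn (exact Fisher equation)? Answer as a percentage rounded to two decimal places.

Ex-post: (1 + 0.1080)/(1 − 0.0170) − 1 = 12.7162%
So the realized real rate is 12.72%.

12.72%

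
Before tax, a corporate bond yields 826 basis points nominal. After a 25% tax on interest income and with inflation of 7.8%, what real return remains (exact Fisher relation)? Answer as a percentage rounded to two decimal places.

After-tax nominal return = 8.26% × (1 − 0.25) = 6.1950%.
1 + r = 1.06195 / 1.07800 = 0.985111
After-tax real rate = 0.985111 − 1 → -1.49%.

-1.49%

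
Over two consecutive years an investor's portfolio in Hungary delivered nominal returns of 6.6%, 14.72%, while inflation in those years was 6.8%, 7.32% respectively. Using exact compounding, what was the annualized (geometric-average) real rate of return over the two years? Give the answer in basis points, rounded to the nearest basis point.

Compound the nominal returns: 1.0660 × 1.1472 = 1.22291520.
Compound inflation: 1.0680 × 1.0732 = 1.14617760.
Deflate: 1.22291520 / 1.14617760 = 1.06695088.
Annualized real rate = 1.06695088^(1/2) − 1 = 3.2933% → 329 basis points.

329 basis points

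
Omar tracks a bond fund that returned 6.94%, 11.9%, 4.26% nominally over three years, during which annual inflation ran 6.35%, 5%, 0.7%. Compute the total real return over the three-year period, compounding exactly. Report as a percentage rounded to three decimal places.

Compound the nominal returns: 1.0694 × 1.1190 × 1.0426 = 1.247636.
Compound inflation: 1.0635 × 1.0500 × 1.0070 = 1.124492.
Deflate: 1.247636 / 1.124492 = 1.109511.
Total real return = 1.109511 − 1 → 10.951%.

10.951%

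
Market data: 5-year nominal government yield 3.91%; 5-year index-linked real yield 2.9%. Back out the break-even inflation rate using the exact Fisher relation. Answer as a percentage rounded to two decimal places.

(1 + π) = (1 + i)/(1 + r) = 1.03910 / 1.02900 = 1.009815
Break-even inflation = 1.009815 − 1 → 0.98%.

0.98%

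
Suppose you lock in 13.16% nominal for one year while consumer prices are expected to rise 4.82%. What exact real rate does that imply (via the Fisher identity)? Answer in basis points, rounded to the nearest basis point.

1 + r = 1.13160 / 1.04820 = 1.079565
r = 1.079565 − 1 = 7.9565%, i.e. 796 basis points.

796 basis points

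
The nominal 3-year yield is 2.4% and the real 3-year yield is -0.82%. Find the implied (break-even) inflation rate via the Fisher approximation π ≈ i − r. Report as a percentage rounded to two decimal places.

π ≈ i − r = 2.4% − (-0.82%) → 3.22%.

3.22%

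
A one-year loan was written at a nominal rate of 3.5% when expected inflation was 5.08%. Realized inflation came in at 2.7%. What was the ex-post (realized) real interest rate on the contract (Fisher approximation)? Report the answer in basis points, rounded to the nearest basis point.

80 basis points

Ex-post: 3.5% − 2.7% = 0.800%
So the realized real rate is 80 basis points.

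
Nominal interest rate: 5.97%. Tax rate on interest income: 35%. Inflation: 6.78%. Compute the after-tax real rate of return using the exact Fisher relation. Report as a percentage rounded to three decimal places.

-2.715%

After-tax nominal return = 5.97% × (1 − 0.35) = 3.8805%.
1 + r = 1.038805 / 1.06780 = 0.972846
After-tax real rate = 0.972846 − 1 → -2.715%.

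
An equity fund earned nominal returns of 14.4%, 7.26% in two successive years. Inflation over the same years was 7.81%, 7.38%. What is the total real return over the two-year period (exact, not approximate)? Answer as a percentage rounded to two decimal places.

5.99%

Compound the nominal returns: 1.1440 × 1.0726 = 1.227054.
Compound inflation: 1.0781 × 1.0738 = 1.157664.
Deflate: 1.227054 / 1.157664 = 1.059940.
Total real return = 1.059940 − 1 → 5.99%.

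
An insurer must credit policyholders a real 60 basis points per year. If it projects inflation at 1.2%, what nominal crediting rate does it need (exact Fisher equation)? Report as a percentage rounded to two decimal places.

1.81%

(1 + i) = (1 + r)(1 + π) = 1.00600 × 1.01200 = 1.018072
i = 1.018072 − 1, so the required nominal rate is 1.81%.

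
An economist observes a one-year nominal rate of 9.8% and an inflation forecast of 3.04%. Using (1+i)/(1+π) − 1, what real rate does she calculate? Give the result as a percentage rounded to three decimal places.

6.561%

1 + r = 1.09800 / 1.03040 = 1.065606
r = 1.065606 − 1 = 6.5606%, i.e. 6.561%.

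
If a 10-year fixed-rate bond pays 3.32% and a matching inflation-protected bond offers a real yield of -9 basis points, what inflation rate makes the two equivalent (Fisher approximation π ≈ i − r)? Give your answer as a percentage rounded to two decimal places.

π ≈ i − r = 3.32% − (-0.09%) → 3.41%.

3.41%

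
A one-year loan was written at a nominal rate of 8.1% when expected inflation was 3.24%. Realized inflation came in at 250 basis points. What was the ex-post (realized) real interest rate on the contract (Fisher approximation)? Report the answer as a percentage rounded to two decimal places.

5.60%

Ex-post: 8.1% − 2.5% = 5.600%
So the realized real rate is 5.60%.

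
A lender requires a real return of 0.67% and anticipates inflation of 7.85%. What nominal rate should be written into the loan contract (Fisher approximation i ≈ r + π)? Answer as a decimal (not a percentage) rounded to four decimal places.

i ≈ r + π = 0.67% + 7.85% = 0.0852.

0.0852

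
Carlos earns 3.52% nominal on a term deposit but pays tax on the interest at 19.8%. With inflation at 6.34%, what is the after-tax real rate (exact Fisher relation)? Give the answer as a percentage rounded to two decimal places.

-3.31%

After-tax nominal return = 3.52% × (1 − 0.198) = 2.82304%.
1 + r = 1.0282304 / 1.06340 = 0.966927
After-tax real rate = 0.966927 − 1 → -3.31%.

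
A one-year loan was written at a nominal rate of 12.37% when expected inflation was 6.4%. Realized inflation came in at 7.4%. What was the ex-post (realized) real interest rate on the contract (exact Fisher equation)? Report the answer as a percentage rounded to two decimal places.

4.63%

Ex-post: (1 + 0.1237)/(1 + 0.0740) − 1 = 4.6276%
So the realized real rate is 4.63%.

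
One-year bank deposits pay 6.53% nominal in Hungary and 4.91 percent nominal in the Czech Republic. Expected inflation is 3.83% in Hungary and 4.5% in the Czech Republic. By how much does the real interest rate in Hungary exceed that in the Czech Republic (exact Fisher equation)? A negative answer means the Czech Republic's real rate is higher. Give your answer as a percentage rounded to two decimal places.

Hungary: (1 + 0.0653)/(1 + 0.0383) − 1 = 2.6004%
The Czech Republic: (1 + 0.0491)/(1 + 0.0450) − 1 = 0.3923%
Differential = 2.6004% − 0.3923% = 2.2081% → 2.21%.

2.21%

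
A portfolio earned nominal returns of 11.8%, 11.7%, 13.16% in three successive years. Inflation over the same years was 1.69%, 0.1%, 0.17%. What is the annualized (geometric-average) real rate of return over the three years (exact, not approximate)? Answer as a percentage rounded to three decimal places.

11.493%

Nominal growth factor = 1.1180 × 1.1170 × 1.1316 = 1.41314887
Price-level growth factor = 1.0169 × 1.0010 × 1.0017 = 1.01964736
Real growth factor = 1.41314887 / 1.01964736 = 1.38591922
Annualized real rate = 1.38591922^(1/3) − 1 = 11.4926% → 11.493%.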